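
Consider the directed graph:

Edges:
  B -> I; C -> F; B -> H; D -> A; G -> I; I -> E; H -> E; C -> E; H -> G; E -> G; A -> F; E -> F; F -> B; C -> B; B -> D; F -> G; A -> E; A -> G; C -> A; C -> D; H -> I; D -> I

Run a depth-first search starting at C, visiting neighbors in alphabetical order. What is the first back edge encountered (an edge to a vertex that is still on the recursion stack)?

D->A

DFS from C (visiting neighbors in alphabetical order); mark gray on enter, black on exit:
C gray
  A gray
    E gray
      F gray
        B gray
          D gray
            D→A: A is gray → back edge
First back edge: D → A.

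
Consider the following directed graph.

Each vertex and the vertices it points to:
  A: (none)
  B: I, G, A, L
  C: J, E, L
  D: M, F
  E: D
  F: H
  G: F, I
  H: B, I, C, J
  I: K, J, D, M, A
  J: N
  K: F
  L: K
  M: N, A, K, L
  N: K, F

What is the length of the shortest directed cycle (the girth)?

For each vertex v, BFS finds the shortest path from v back to v.
The shortest such closed walk is H → I → K → F → H, length 4.

4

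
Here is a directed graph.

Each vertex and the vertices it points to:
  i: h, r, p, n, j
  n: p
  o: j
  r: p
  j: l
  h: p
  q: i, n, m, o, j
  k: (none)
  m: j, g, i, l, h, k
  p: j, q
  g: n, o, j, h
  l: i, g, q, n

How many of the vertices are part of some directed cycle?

A vertex is on a directed cycle iff it belongs to a strongly connected component of size ≥ 2 (or has a self-loop).
The vertices on cycles are {g, h, i, j, l, m, n, o, p, q, r} — 11 in total.

11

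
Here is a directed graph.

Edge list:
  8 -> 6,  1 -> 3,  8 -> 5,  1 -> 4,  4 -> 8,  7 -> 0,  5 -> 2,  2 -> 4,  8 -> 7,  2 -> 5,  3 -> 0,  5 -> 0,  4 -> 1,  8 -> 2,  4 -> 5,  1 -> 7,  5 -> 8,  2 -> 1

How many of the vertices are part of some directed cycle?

5

A vertex is on a directed cycle iff it belongs to a strongly connected component of size ≥ 2 (or has a self-loop).
The vertices on cycles are {1, 2, 4, 5, 8} — 5 in total.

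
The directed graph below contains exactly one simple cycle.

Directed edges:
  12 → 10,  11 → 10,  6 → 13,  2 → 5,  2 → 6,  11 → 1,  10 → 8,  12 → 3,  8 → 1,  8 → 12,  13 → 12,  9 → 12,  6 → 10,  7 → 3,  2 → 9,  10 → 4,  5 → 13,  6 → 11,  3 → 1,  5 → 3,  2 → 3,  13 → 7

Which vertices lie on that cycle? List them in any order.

8, 10, 12

DFS with gray/black marking from 10:
10 gray
  4 gray
  4 black
  8 gray
    1 gray
    1 black
    12 gray
      12→10: 10 is gray → back edge
Back edge closes the cycle 10 → 8 → 12 → 10; its vertices are {8, 10, 12}.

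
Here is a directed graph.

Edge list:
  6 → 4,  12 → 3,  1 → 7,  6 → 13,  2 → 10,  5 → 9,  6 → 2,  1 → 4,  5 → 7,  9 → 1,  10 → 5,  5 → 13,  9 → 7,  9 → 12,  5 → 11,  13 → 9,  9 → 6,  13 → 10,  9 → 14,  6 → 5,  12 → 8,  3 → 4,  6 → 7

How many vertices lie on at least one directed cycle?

A vertex is on a directed cycle iff it belongs to a strongly connected component of size ≥ 2 (or has a self-loop).
The vertices on cycles are {2, 5, 6, 9, 10, 13} — 6 in total.

6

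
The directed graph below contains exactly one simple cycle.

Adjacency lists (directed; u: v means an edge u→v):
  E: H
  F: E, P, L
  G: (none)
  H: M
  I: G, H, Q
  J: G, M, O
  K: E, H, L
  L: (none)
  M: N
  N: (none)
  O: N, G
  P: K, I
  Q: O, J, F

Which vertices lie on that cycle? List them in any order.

F, I, P, Q

DFS with gray/black marking from I:
I gray
  G gray
  G black
  H gray
    M gray
      N gray
      N black
    M black
  H black
  Q gray
    O gray
      O→N: N black — skip
      O→G: G black — skip
    O black
    J gray
      J→G: G black — skip
      J→M: M black — skip
      J→O: O black — skip
    J black
    F gray
      E gray
        E→H: H black — skip
      E black
      P gray
        K gray
          K→E: E black — skip
          K→H: H black — skip
          L gray
          L black
        K black
        P→I: I is gray → back edge
Back edge closes the cycle I → Q → F → P → I; its vertices are {F, I, P, Q}.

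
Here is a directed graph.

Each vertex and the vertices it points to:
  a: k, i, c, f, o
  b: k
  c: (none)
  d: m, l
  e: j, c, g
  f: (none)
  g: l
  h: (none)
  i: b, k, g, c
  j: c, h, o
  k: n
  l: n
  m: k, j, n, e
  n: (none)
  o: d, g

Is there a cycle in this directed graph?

DFS with white/gray/black marking, starting from c:
c gray
c black
a gray
  k gray
    n gray
    n black
  k black
  i gray
    b gray
      b→k: k black — skip
    b black
    i→k: k black — skip
    g gray
      l gray
        l→n: n black — skip
      l black
    g black
    i→c: c black — skip
  i black
  a→c: c black — skip
  f gray
  f black
  o gray
    d gray
      m gray
        m→k: k black — skip
        j gray
          j→c: c black — skip
          h gray
          h black
          j→o: o is gray → back edge
Back edge found, so a cycle exists: o → d → m → j → o.

Yes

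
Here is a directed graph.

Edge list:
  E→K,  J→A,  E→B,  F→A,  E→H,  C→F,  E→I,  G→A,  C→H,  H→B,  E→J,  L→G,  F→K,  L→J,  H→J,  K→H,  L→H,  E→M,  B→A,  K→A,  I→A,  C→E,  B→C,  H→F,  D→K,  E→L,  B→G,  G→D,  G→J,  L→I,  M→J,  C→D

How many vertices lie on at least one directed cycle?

9

A vertex is on a directed cycle iff it belongs to a strongly connected component of size ≥ 2 (or has a self-loop).
The vertices on cycles are {B, C, D, E, F, G, H, K, L} — 9 in total.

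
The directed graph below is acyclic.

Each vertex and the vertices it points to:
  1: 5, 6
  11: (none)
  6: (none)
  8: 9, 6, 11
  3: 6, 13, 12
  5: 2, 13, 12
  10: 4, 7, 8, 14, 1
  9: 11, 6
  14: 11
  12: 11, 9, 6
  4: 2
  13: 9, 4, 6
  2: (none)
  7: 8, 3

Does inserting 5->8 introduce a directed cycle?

No

Adding 5→8 creates a cycle iff 8 can already reach 5.
Explore from 8: no path reaches 5. The graph stays acyclic.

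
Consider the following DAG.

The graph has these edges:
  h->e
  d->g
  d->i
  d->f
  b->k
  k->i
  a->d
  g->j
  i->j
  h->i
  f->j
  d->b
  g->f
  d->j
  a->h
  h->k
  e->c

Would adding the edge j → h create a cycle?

Yes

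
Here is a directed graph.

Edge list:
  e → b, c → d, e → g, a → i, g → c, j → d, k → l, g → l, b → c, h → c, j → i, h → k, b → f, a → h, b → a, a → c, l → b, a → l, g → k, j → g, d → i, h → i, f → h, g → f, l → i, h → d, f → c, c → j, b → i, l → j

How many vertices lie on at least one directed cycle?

A vertex is on a directed cycle iff it belongs to a strongly connected component of size ≥ 2 (or has a self-loop).
The vertices on cycles are {a, b, c, f, g, h, j, k, l} — 9 in total.

9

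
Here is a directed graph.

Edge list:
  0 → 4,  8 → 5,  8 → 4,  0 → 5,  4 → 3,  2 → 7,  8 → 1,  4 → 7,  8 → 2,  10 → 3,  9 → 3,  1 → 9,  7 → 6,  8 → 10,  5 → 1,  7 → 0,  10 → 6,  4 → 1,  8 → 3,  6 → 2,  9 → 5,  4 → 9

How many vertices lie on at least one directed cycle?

8

A vertex is on a directed cycle iff it belongs to a strongly connected component of size ≥ 2 (or has a self-loop).
The vertices on cycles are {0, 1, 2, 4, 5, 6, 7, 9} — 8 in total.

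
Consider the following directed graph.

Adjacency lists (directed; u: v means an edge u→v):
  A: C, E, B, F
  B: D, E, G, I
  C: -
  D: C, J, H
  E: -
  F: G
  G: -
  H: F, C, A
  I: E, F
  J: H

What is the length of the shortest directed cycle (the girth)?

For each vertex v, BFS finds the shortest path from v back to v.
The shortest such closed walk is A → B → D → H → A, length 4.

4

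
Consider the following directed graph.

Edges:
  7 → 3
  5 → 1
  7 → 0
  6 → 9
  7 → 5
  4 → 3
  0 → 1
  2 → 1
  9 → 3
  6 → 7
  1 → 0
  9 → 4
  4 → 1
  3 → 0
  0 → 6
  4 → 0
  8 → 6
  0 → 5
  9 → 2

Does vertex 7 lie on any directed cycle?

7 is on a cycle iff 7 can reach itself via ≥1 edge.
7 → 0 → 6 → 7 — yes.

Yes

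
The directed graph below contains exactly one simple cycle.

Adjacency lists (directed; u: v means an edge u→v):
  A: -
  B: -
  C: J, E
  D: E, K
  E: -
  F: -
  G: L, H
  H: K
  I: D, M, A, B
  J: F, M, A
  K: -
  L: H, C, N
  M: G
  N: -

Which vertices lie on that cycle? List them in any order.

C, G, J, L, M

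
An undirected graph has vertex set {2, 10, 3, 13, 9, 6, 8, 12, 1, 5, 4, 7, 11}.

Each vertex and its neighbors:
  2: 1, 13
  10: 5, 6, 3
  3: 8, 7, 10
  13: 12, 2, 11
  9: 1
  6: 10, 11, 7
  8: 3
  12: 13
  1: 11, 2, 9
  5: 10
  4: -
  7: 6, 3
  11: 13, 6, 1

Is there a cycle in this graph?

DFS, tracking each vertex's parent; an edge to a visited non-parent vertex closes a cycle.
Start from 6:
visit 6 (parent –)
  visit 10 (parent 6)
    visit 5 (parent 10)
      5–10: parent, skip
    10–6: parent, skip
    visit 3 (parent 10)
      visit 8 (parent 3)
        8–3: parent, skip
      visit 7 (parent 3)
        7–6: 6 visited and ≠ parent → cycle
Cycle: 6 – 10 – 3 – 7 – 6.

Yes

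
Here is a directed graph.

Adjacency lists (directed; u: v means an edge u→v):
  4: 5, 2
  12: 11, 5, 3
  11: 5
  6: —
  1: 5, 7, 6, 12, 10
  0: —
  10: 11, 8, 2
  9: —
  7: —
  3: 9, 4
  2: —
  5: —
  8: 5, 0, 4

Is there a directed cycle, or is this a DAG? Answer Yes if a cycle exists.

No

DFS with white/gray/black marking, starting from 1:
1 gray
  5 gray
  5 black
  7 gray
  7 black
  6 gray
  6 black
  12 gray
    11 gray
      11→5: 5 black — skip
    11 black
    12→5: 5 black — skip
    3 gray
      9 gray
      9 black
      4 gray
        4→5: 5 black — skip
        2 gray
        2 black
      4 black
    3 black
  12 black
  10 gray
    10→11: 11 black — skip
    8 gray
      8→5: 5 black — skip
      0 gray
      0 black
      8→4: 4 black — skip
    8 black
    10→2: 2 black — skip
  10 black
1 black
Every edge goes to a white or black vertex — no back edge, so the graph is acyclic.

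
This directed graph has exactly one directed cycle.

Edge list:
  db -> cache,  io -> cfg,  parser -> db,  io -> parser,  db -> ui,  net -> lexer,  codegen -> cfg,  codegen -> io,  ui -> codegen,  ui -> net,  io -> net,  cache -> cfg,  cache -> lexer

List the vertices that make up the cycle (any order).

db, io, ui, parser, codegen

DFS with gray/black marking from db:
db gray
  cache gray
    cfg gray
    cfg black
    lexer gray
    lexer black
  cache black
  ui gray
    net gray
      net→lexer: lexer black — skip
    net black
    codegen gray
      codegen→cfg: cfg black — skip
      io gray
        parser gray
          parser→db: db is gray → back edge
Back edge closes the cycle db → ui → codegen → io → parser → db; its vertices are {db, io, ui, parser, codegen}.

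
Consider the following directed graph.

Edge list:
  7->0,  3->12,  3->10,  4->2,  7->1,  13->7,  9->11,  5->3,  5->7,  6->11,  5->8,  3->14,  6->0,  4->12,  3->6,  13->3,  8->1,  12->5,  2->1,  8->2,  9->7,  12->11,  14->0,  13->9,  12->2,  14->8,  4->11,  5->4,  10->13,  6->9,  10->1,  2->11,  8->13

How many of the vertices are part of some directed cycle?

8

A vertex is on a directed cycle iff it belongs to a strongly connected component of size ≥ 2 (or has a self-loop).
The vertices on cycles are {3, 4, 5, 8, 10, 12, 13, 14} — 8 in total.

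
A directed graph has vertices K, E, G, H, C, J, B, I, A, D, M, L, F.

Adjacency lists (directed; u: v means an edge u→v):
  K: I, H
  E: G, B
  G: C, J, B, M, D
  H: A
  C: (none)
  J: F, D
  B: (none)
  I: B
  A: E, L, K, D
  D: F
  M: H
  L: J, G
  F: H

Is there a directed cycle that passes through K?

Yes

K is on a cycle iff K can reach itself via ≥1 edge.
K → H → A → K — yes.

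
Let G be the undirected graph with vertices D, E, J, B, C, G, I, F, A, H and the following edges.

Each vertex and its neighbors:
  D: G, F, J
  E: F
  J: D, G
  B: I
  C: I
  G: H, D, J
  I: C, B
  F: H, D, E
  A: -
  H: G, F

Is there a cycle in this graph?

Yes

DFS, tracking each vertex's parent; an edge to a visited non-parent vertex closes a cycle.
Start from B:
visit B (parent –)
  visit I (parent B)
    visit C (parent I)
      C–I: parent, skip
    I–B: parent, skip
visit D (parent –)
  visit G (parent D)
    visit H (parent G)
      H–G: parent, skip
      visit F (parent H)
        F–H: parent, skip
        F–D: D visited and ≠ parent → cycle
Cycle: D – G – H – F – D.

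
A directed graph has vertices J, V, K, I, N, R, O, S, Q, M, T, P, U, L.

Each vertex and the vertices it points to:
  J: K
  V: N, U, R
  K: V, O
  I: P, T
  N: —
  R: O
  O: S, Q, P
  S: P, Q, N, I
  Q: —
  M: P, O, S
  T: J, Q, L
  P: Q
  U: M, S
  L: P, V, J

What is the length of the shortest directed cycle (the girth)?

6

For each vertex v, BFS finds the shortest path from v back to v.
The shortest such closed walk is L → V → U → S → I → T → L, length 6.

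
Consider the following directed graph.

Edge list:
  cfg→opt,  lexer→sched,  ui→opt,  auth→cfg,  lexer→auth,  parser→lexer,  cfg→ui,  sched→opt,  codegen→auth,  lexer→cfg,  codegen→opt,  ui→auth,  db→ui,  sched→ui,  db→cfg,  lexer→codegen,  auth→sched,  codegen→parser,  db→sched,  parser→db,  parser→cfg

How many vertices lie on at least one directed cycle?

7

A vertex is on a directed cycle iff it belongs to a strongly connected component of size ≥ 2 (or has a self-loop).
The vertices on cycles are {ui, cfg, auth, lexer, sched, parser, codegen} — 7 in total.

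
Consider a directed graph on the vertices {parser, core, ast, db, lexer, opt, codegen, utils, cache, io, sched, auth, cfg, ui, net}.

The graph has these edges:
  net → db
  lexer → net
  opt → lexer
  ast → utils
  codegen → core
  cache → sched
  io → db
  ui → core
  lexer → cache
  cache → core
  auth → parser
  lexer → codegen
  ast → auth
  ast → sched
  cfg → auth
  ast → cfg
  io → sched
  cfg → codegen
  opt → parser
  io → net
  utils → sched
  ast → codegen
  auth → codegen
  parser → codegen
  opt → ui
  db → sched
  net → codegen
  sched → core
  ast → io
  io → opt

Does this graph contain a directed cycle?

No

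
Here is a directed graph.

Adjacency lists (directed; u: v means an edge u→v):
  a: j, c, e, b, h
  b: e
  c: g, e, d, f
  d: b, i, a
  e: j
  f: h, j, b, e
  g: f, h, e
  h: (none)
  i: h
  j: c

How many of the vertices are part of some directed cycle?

A vertex is on a directed cycle iff it belongs to a strongly connected component of size ≥ 2 (or has a self-loop).
The vertices on cycles are {a, b, c, d, e, f, g, j} — 8 in total.

8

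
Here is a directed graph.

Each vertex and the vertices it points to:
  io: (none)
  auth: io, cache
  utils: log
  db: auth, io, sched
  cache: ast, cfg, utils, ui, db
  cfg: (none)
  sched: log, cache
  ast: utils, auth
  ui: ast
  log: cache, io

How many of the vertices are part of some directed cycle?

A vertex is on a directed cycle iff it belongs to a strongly connected component of size ≥ 2 (or has a self-loop).
The vertices on cycles are {db, ui, ast, log, auth, cache, sched, utils} — 8 in total.

8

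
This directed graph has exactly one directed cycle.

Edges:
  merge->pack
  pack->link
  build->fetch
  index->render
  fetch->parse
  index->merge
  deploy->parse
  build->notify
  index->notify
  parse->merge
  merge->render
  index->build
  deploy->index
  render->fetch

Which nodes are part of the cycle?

fetch, merge, parse, render

DFS with gray/black marking from parse:
parse gray
  merge gray
    pack gray
      link gray
      link black
    pack black
    render gray
      fetch gray
        fetch→parse: parse is gray → back edge
Back edge closes the cycle parse → merge → render → fetch → parse; its vertices are {fetch, merge, parse, render}.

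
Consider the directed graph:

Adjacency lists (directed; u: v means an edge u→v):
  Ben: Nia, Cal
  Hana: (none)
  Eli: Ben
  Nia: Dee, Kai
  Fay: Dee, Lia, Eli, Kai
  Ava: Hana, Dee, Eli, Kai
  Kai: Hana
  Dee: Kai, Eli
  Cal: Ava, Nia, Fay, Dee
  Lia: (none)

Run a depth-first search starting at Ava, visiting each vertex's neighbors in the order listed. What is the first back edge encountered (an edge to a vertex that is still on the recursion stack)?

Nia→Dee

DFS from Ava (visiting each vertex's neighbors in the order listed); mark gray on enter, black on exit:
Ava gray
  Hana gray
  Hana black
  Dee gray
    Kai gray
      Kai→Hana: Hana black — skip
    Kai black
    Eli gray
      Ben gray
        Nia gray
          Nia→Dee: Dee is gray → back edge
First back edge: Nia → Dee.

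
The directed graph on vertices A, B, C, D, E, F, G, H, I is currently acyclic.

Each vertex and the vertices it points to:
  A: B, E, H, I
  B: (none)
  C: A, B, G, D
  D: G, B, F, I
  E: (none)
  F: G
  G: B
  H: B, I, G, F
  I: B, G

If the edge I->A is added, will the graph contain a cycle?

Yes

Adding I→A creates a cycle iff A can already reach I.
Path from A: A → I.
So A → … → I → A is a cycle.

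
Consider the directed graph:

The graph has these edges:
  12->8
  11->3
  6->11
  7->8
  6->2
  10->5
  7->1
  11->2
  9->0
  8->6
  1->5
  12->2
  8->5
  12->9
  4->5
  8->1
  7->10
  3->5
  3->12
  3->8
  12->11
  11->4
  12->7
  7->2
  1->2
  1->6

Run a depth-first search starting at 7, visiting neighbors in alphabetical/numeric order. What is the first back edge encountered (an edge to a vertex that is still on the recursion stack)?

8→1

DFS from 7 (visiting neighbors in alphabetical/numeric order); mark gray on enter, black on exit:
7 gray
  1 gray
    2 gray
    2 black
    5 gray
    5 black
    6 gray
      6→2: 2 black — skip
      11 gray
        11→2: 2 black — skip
        3 gray
          3→5: 5 black — skip
          8 gray
            8→1: 1 is gray → back edge
First back edge: 8 → 1.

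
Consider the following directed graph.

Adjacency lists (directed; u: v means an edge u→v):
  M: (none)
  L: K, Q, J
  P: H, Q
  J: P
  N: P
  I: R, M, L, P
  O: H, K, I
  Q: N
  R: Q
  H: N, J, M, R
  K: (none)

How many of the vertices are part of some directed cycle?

6

A vertex is on a directed cycle iff it belongs to a strongly connected component of size ≥ 2 (or has a self-loop).
The vertices on cycles are {H, J, N, P, Q, R} — 6 in total.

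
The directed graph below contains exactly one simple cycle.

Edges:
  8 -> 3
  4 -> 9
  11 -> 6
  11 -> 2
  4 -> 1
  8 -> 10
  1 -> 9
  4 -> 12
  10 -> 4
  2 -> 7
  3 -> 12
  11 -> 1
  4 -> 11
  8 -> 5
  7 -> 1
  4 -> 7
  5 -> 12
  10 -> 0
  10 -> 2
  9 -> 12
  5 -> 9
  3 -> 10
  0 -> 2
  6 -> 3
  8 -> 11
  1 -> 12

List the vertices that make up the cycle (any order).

3, 4, 6, 10, 11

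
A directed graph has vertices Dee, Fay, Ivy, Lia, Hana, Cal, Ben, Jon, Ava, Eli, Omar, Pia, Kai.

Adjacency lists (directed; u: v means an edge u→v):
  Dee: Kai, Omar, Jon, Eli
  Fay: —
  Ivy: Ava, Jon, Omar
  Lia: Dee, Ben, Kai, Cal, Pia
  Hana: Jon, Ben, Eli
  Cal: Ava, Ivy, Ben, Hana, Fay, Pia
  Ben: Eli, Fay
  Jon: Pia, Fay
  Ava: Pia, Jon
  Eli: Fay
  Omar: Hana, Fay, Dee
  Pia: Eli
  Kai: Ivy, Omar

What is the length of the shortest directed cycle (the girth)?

2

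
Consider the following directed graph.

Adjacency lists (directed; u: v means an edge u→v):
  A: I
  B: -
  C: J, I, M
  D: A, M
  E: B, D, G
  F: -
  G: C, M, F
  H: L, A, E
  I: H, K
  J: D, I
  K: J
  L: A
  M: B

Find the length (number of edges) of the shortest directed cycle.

For each vertex v, BFS finds the shortest path from v back to v.
The shortest such closed walk is I → K → J → I, length 3.

3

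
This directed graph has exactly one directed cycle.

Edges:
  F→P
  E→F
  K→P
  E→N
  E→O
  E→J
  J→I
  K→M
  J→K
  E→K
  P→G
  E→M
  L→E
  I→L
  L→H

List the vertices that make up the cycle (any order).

DFS with gray/black marking from L:
L gray
  E gray
    K gray
      M gray
      M black
      P gray
        G gray
        G black
      P black
    K black
    F gray
      F→P: P black — skip
    F black
    O gray
    O black
    J gray
      I gray
        I→L: L is gray → back edge
Back edge closes the cycle L → E → J → I → L; its vertices are {E, I, J, L}.

E, I, J, L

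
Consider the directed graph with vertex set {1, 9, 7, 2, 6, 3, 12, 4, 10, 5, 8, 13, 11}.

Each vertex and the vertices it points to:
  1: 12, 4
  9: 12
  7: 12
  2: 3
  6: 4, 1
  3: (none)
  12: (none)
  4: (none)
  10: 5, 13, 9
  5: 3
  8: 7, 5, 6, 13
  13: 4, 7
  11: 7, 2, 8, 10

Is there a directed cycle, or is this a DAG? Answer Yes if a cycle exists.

DFS with white/gray/black marking, starting from 1:
1 gray
  12 gray
  12 black
  4 gray
  4 black
1 black
9 gray
  9→12: 12 black — skip
9 black
7 gray
  7→12: 12 black — skip
7 black
2 gray
  3 gray
  3 black
2 black
6 gray
  6→4: 4 black — skip
  6→1: 1 black — skip
6 black
10 gray
  5 gray
    5→3: 3 black — skip
  5 black
  13 gray
    13→4: 4 black — skip
    13→7: 7 black — skip
  13 black
  10→9: 9 black — skip
10 black
8 gray
  8→7: 7 black — skip
  8→5: 5 black — skip
  8→6: 6 black — skip
  8→13: 13 black — skip
8 black
11 gray
  11→7: 7 black — skip
  11→2: 2 black — skip
  11→8: 8 black — skip
  11→10: 10 black — skip
11 black
Every edge goes to a white or black vertex — no back edge, so the graph is acyclic.

No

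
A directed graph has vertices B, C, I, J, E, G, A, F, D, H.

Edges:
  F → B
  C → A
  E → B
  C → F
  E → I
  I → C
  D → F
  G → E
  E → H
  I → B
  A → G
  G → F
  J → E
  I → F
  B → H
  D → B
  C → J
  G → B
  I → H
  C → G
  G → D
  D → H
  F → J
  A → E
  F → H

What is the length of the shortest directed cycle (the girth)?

For each vertex v, BFS finds the shortest path from v back to v.
The shortest such closed walk is C → J → E → I → C, length 4.

4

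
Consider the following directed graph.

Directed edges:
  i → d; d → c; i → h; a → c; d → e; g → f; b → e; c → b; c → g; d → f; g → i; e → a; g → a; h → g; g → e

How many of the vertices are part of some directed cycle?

8

A vertex is on a directed cycle iff it belongs to a strongly connected component of size ≥ 2 (or has a self-loop).
The vertices on cycles are {a, b, c, d, e, g, h, i} — 8 in total.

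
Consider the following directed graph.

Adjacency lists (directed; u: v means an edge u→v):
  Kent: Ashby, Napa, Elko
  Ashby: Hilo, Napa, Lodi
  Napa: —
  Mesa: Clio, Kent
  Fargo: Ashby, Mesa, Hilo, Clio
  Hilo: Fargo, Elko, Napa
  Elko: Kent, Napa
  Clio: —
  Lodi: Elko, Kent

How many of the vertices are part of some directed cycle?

A vertex is on a directed cycle iff it belongs to a strongly connected component of size ≥ 2 (or has a self-loop).
The vertices on cycles are {Elko, Hilo, Kent, Lodi, Mesa, Ashby, Fargo} — 7 in total.

7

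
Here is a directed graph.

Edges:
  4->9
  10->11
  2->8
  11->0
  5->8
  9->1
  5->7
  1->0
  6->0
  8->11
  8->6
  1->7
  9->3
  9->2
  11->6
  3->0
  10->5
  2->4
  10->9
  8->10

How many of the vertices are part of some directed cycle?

A vertex is on a directed cycle iff it belongs to a strongly connected component of size ≥ 2 (or has a self-loop).
The vertices on cycles are {2, 4, 5, 8, 9, 10} — 6 in total.

6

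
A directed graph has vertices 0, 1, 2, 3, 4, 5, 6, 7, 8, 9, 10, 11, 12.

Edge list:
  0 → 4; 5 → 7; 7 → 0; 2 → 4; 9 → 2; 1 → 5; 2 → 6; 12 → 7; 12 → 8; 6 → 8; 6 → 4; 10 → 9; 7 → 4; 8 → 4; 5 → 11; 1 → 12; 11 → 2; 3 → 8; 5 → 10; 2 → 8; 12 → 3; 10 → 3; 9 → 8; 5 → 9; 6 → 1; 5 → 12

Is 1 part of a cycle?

Yes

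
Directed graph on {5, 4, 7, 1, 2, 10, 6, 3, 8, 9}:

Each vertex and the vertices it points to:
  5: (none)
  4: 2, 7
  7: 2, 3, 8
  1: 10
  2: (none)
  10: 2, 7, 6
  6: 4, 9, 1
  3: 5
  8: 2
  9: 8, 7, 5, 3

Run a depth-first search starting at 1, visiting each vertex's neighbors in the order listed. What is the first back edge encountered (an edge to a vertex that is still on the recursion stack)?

6→1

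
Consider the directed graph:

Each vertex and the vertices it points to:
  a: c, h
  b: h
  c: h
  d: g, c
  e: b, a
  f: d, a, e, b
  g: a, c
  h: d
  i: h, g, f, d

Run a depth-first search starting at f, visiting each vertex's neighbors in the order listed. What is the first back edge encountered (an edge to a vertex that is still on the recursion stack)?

h→d

DFS from f (visiting each vertex's neighbors in the order listed); mark gray on enter, black on exit:
f gray
  d gray
    g gray
      a gray
        c gray
          h gray
            h→d: d is gray → back edge
First back edge: h → d.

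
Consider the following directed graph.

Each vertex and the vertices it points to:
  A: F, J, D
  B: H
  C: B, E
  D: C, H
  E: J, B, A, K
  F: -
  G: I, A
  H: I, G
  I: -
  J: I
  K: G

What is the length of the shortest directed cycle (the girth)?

For each vertex v, BFS finds the shortest path from v back to v.
The shortest such closed walk is A → D → H → G → A, length 4.

4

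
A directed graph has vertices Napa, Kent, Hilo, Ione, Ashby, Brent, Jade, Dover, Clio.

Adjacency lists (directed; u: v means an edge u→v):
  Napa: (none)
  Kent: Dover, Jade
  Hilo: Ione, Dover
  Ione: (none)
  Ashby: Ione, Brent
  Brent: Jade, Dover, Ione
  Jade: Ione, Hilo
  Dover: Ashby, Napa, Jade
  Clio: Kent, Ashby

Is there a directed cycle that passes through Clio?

No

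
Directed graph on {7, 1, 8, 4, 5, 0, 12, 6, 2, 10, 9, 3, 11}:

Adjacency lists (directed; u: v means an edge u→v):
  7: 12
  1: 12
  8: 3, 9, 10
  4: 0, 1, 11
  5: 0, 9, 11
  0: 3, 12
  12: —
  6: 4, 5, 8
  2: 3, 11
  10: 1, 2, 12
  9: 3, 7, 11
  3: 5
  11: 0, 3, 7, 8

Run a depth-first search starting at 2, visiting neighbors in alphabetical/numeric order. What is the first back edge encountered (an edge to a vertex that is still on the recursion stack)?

DFS from 2 (visiting neighbors in alphabetical/numeric order); mark gray on enter, black on exit:
2 gray
  3 gray
    5 gray
      0 gray
        0→3: 3 is gray → back edge
First back edge: 0 → 3.

0→3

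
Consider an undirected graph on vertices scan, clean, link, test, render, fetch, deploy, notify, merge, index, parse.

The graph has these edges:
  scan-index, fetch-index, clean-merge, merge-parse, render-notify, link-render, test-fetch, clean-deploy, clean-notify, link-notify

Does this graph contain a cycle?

Yes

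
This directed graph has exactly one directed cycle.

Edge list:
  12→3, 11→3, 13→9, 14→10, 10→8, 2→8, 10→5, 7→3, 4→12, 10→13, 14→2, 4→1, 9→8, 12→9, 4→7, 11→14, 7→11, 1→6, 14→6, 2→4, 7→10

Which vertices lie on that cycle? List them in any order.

2, 4, 7, 11, 14

DFS with gray/black marking from 4:
4 gray
  12 gray
    9 gray
      8 gray
      8 black
    9 black
    3 gray
    3 black
  12 black
  1 gray
    6 gray
    6 black
  1 black
  7 gray
    10 gray
      13 gray
        13→9: 9 black — skip
      13 black
      5 gray
      5 black
      10→8: 8 black — skip
    10 black
    11 gray
      14 gray
        2 gray
          2→4: 4 is gray → back edge
Back edge closes the cycle 4 → 7 → 11 → 14 → 2 → 4; its vertices are {2, 4, 7, 11, 14}.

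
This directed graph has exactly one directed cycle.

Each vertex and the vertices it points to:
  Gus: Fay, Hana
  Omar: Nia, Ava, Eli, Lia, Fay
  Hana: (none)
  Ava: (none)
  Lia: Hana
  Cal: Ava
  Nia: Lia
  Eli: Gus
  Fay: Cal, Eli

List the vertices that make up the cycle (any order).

DFS with gray/black marking from Fay:
Fay gray
  Cal gray
    Ava gray
    Ava black
  Cal black
  Eli gray
    Gus gray
      Gus→Fay: Fay is gray → back edge
Back edge closes the cycle Fay → Eli → Gus → Fay; its vertices are {Eli, Fay, Gus}.

Eli, Fay, Gus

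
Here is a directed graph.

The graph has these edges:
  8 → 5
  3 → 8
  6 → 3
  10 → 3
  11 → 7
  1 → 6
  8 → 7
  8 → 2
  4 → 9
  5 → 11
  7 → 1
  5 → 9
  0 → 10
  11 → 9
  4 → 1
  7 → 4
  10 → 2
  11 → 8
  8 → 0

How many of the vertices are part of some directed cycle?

10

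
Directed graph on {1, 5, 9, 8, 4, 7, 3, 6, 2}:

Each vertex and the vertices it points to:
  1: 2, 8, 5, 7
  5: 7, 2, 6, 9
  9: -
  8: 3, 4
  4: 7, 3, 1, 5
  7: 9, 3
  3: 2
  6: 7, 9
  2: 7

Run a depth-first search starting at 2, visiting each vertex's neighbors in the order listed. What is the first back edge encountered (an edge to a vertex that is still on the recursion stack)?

DFS from 2 (visiting each vertex's neighbors in the order listed); mark gray on enter, black on exit:
2 gray
  7 gray
    9 gray
    9 black
    3 gray
      3→2: 2 is gray → back edge
First back edge: 3 → 2.

3->2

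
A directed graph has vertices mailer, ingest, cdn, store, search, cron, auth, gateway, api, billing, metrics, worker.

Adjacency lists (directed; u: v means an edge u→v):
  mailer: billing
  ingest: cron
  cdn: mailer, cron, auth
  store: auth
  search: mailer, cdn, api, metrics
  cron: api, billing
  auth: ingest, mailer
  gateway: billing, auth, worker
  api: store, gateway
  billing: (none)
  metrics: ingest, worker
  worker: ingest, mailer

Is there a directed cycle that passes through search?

search lies on a cycle iff there is a path from search back to itself.
Exploring from search, it never reaches itself; equivalently, its strongly connected component is a singleton.

No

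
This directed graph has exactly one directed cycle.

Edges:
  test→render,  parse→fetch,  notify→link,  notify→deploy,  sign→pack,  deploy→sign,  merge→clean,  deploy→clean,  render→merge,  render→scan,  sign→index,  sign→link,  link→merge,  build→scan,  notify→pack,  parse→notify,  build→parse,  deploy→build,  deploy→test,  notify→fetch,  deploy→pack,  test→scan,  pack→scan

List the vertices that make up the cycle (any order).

build, parse, deploy, notify

DFS with gray/black marking from notify:
notify gray
  link gray
    merge gray
      clean gray
      clean black
    merge black
  link black
  deploy gray
    pack gray
      scan gray
      scan black
    pack black
    deploy→clean: clean black — skip
    build gray
      parse gray
        parse→notify: notify is gray → back edge
Back edge closes the cycle notify → deploy → build → parse → notify; its vertices are {build, parse, deploy, notify}.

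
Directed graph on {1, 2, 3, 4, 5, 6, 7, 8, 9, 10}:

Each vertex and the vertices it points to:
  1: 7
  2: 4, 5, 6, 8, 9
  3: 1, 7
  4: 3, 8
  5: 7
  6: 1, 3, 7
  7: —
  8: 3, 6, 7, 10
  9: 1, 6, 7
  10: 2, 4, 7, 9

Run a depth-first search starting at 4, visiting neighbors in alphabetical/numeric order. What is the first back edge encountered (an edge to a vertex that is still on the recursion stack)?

2->4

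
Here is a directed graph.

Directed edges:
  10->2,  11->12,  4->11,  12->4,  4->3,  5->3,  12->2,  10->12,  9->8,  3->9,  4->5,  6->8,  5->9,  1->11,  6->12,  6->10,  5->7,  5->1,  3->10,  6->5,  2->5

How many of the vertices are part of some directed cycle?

8

A vertex is on a directed cycle iff it belongs to a strongly connected component of size ≥ 2 (or has a self-loop).
The vertices on cycles are {1, 2, 3, 4, 5, 10, 11, 12} — 8 in total.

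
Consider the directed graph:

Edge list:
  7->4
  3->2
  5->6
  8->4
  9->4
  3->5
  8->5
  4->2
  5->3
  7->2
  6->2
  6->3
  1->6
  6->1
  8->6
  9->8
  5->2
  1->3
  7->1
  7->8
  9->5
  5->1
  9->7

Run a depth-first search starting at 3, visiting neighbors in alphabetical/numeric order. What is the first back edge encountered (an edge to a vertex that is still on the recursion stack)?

1->3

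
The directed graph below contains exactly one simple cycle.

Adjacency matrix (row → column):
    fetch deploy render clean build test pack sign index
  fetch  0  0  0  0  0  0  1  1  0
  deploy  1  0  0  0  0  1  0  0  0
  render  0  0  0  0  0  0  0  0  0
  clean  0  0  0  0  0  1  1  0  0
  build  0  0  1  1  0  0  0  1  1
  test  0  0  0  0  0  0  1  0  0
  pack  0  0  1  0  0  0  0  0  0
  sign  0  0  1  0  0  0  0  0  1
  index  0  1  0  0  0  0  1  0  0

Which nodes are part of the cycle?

sign, fetch, index, deploy

DFS with gray/black marking from index:
index gray
  deploy gray
    test gray
      pack gray
        render gray
        render black
      pack black
    test black
    fetch gray
      fetch→pack: pack black — skip
      sign gray
        sign→index: index is gray → back edge
Back edge closes the cycle index → deploy → fetch → sign → index; its vertices are {sign, fetch, index, deploy}.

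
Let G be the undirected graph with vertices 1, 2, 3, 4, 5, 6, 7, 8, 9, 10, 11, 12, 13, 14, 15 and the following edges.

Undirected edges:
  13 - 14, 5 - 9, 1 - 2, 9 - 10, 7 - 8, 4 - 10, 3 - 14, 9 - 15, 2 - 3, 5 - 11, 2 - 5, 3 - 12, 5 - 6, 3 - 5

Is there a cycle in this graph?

Yes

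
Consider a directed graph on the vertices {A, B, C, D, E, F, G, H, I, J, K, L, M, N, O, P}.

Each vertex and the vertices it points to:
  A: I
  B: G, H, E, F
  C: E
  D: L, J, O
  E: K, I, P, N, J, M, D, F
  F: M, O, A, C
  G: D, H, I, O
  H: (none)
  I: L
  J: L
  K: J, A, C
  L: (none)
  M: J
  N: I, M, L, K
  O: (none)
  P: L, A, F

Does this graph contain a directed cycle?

Yes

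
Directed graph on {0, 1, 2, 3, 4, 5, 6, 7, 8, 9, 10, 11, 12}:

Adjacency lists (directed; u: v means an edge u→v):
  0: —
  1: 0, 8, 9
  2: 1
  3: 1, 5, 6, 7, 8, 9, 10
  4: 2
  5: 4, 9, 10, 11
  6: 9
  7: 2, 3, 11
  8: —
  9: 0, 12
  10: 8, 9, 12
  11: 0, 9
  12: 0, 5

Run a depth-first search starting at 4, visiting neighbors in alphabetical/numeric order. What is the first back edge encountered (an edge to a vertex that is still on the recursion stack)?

5->4

DFS from 4 (visiting neighbors in alphabetical/numeric order); mark gray on enter, black on exit:
4 gray
  2 gray
    1 gray
      0 gray
      0 black
      8 gray
      8 black
      9 gray
        9→0: 0 black — skip
        12 gray
          12→0: 0 black — skip
          5 gray
            5→4: 4 is gray → back edge
First back edge: 5 → 4.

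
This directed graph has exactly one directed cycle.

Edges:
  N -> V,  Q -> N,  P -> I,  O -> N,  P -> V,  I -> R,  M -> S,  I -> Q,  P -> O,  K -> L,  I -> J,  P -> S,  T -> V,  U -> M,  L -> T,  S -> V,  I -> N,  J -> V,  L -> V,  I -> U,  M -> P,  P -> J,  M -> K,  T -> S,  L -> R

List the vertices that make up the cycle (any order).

DFS with gray/black marking from M:
M gray
  P gray
    O gray
      N gray
        V gray
        V black
      N black
    O black
    S gray
      S→V: V black — skip
    S black
    I gray
      Q gray
        Q→N: N black — skip
      Q black
      U gray
        U→M: M is gray → back edge
Back edge closes the cycle M → P → I → U → M; its vertices are {I, M, P, U}.

I, M, P, U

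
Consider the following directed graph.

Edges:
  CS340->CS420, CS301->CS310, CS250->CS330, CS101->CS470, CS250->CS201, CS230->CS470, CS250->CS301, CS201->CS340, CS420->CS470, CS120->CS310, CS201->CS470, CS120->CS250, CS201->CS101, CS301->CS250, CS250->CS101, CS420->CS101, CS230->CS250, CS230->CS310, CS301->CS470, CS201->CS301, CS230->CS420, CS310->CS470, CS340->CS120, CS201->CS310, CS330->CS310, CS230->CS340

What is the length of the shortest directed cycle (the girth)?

2

For each vertex v, BFS finds the shortest path from v back to v.
The shortest such closed walk is CS250 → CS301 → CS250, length 2.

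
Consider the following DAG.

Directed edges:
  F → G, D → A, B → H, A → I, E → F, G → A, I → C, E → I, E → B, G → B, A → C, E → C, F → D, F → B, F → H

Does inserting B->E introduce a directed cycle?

Adding B→E creates a cycle iff E can already reach B.
Path from E: E → B.
So E → … → B → E is a cycle.

Yes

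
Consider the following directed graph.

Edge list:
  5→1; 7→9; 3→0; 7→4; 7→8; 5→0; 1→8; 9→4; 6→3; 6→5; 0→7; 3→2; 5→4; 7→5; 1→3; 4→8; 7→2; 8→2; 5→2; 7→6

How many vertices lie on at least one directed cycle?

A vertex is on a directed cycle iff it belongs to a strongly connected component of size ≥ 2 (or has a self-loop).
The vertices on cycles are {0, 1, 3, 5, 6, 7} — 6 in total.

6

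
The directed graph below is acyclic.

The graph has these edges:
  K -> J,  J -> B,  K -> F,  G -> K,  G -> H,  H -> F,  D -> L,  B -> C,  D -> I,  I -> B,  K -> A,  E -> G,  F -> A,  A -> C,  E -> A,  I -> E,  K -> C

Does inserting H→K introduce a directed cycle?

No

Adding H→K creates a cycle iff K can already reach H.
Explore from K: no path reaches H. The graph stays acyclic.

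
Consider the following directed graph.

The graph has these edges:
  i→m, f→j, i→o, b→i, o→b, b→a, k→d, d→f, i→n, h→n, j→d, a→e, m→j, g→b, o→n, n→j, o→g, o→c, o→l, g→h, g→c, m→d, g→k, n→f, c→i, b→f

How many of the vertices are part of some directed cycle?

A vertex is on a directed cycle iff it belongs to a strongly connected component of size ≥ 2 (or has a self-loop).
The vertices on cycles are {b, c, d, f, g, i, j, o} — 8 in total.

8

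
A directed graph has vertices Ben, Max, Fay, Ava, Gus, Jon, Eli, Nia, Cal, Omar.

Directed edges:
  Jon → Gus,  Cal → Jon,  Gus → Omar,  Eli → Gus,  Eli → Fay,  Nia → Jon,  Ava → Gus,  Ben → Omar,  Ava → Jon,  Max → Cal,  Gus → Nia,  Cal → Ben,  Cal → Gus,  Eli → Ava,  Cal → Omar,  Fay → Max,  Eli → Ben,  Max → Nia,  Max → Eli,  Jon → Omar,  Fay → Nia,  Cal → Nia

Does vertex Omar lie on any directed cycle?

No

Omar lies on a cycle iff there is a path from Omar back to itself.
Exploring from Omar, it never reaches itself; equivalently, its strongly connected component is a singleton.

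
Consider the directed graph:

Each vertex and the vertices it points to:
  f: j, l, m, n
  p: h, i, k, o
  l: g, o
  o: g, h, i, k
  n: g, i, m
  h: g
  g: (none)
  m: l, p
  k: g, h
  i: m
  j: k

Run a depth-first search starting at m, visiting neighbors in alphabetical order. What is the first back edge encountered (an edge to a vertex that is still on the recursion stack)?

i->m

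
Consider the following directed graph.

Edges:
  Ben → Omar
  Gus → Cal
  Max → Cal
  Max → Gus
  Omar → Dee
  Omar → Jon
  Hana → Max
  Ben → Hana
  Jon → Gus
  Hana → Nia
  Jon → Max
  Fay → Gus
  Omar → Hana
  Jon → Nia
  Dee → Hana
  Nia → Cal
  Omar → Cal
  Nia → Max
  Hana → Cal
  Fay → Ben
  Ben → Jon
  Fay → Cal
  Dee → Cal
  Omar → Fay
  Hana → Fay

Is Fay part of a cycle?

Fay is on a cycle iff Fay can reach itself via ≥1 edge.
Fay → Ben → Omar → Fay — yes.

Yes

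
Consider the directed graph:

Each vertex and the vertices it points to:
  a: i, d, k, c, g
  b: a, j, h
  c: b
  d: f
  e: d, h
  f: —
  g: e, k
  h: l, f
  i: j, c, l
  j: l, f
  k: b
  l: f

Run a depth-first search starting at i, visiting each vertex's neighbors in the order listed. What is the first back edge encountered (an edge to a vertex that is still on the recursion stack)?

a->i

DFS from i (visiting each vertex's neighbors in the order listed); mark gray on enter, black on exit:
i gray
  j gray
    l gray
      f gray
      f black
    l black
    j→f: f black — skip
  j black
  c gray
    b gray
      a gray
        a→i: i is gray → back edge
First back edge: a → i.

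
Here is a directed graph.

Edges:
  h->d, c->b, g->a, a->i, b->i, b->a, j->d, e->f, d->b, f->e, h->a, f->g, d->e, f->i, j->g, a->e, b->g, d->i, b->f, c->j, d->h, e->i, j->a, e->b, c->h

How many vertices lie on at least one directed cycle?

7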